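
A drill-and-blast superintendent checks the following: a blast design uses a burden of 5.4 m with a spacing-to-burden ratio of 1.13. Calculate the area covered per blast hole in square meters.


32.9508 m^2

First, find the spacing:
Spacing = burden * ratio = 5.4 * 1.13
= 6.102 m
Then, calculate the area:
Area = burden * spacing = 5.4 * 6.102
= 32.9508 m^2


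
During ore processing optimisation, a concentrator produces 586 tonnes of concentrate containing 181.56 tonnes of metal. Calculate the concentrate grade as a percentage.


Grade = (metal in concentrate / concentrate mass) * 100
= (181.56 / 586) * 100
= 0.3098293515 * 100
= 30.9829%

30.9829%


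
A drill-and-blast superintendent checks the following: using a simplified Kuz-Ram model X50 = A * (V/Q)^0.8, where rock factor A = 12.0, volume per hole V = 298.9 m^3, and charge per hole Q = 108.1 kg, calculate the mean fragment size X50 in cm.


27.0733 cm

Compute V/Q:
V/Q = 298.9 / 108.1 = 2.765032377
Raise to the power 0.8:
(V/Q)^0.8 = 2.765032377^0.8 = 2.256109514
Multiply by A:
X50 = 12.0 * 2.256109514
= 27.0733 cm


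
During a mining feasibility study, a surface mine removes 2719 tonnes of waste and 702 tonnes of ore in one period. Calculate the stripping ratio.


Stripping ratio = waste tonnage / ore tonnage
= 2719 / 702
= 3.8732

3.8732


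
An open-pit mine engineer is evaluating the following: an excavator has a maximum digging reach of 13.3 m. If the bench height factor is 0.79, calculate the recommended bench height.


10.507 m

Bench height = reach * factor
= 13.3 * 0.79
= 10.507 m


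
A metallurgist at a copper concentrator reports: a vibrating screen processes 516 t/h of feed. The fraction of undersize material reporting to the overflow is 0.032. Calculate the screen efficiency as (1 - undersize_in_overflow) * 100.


96.8%

Screen efficiency = (1 - fraction of undersize in overflow) * 100
= (1 - 0.032) * 100
= 0.968 * 100
= 96.8%


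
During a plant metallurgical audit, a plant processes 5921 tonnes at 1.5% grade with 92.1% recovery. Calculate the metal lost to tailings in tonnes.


Total metal in feed:
= 5921 * 1.5 / 100 = 88.815 tonnes
Metal recovered:
= 88.815 * 92.1 / 100 = 81.798615 tonnes
Metal lost to tailings:
= 88.815 - 81.798615
= 7.0164 tonnes

7.0164 tonnes


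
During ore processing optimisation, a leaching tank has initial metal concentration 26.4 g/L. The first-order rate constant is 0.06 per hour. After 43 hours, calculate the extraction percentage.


92.4226%

Compute the exponent:
-k * t = -0.06 * 43 = -2.58
Remaining concentration:
C = 26.4 * exp(-2.58)
= 26.4 * 0.07577400402
= 2.000433706 g/L
Extracted = 26.4 - 2.000433706 = 24.39956629 g/L
Extraction % = 24.39956629 / 26.4 * 100
= 92.4226%


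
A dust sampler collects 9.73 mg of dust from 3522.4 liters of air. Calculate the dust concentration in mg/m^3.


2.7623 mg/m^3

Convert liters to m^3: 1 m^3 = 1000 L
Concentration = mass / volume * 1000
= 9.73 / 3522.4 * 1000
= 0.002762321145 * 1000
= 2.7623 mg/m^3


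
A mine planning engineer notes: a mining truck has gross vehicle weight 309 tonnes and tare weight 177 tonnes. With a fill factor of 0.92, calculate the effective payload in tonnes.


Maximum payload = gross - tare
= 309 - 177 = 132 tonnes
Effective payload = max payload * fill factor
= 132 * 0.92
= 121.44 tonnes

121.44 tonnes


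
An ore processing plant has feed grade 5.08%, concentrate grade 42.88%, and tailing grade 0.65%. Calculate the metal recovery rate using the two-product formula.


Using the two-product formula:
R = 100 * c * (f - t) / (f * (c - t))
Numerator = 100 * 42.88 * (5.08 - 0.65)
= 100 * 42.88 * 4.43
= 18995.84
Denominator = 5.08 * (42.88 - 0.65)
= 5.08 * 42.23
= 214.5284
R = 18995.84 / 214.5284
= 88.547%

88.547%


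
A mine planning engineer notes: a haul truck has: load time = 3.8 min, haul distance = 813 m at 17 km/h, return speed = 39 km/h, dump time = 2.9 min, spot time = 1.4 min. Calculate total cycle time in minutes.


Convert haul speed to m/min: 17 * 1000/60 = 283.3333333 m/min
Haul time = 813 / 283.3333333 = 2.869411765 min
Convert return speed to m/min: 39 * 1000/60 = 650 m/min
Return time = 813 / 650 = 1.250769231 min
Total cycle time:
= 3.8 + 2.869411765 + 2.9 + 1.250769231 + 1.4
= 12.2202 min

12.2202 min


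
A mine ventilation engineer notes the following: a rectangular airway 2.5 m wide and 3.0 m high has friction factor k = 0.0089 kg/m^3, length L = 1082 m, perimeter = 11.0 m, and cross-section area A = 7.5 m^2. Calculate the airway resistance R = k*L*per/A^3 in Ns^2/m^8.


Compute the numerator:
k * L * per = 0.0089 * 1082 * 11.0
= 105.9278
Compute the denominator:
A^3 = 7.5^3 = 421.875
Resistance:
R = 105.9278 / 421.875
= 0.2511 Ns^2/m^8

0.2511 Ns^2/m^8


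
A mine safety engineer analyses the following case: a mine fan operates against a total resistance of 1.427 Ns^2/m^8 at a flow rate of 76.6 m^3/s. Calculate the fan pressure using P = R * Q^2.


Compute Q^2:
Q^2 = 76.6^2 = 5867.56
Compute pressure:
P = R * Q^2 = 1.427 * 5867.56
= 8373.0081 Pa

8373.0081 Pa


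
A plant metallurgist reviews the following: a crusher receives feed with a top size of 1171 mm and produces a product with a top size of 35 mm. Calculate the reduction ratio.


33.4571

Reduction ratio = feed size / product size
= 1171 / 35
= 33.4571


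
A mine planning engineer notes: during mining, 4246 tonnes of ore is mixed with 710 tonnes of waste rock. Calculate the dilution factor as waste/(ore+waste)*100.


Total material = ore + waste
= 4246 + 710 = 4956 tonnes
Dilution = waste / total * 100
= 710 / 4956 * 100
= 0.1432606941 * 100
= 14.3261%

14.3261%


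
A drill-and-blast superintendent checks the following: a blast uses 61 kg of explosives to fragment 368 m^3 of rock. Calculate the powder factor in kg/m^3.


Powder factor = explosive mass / rock volume
= 61 / 368
= 0.1658 kg/m^3

0.1658 kg/m^3


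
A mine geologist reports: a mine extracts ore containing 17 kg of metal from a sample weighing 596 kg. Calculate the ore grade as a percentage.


2.8523%

Ore grade = (metal mass / ore mass) * 100
= (17 / 596) * 100
= 0.02852348993 * 100
= 2.8523%


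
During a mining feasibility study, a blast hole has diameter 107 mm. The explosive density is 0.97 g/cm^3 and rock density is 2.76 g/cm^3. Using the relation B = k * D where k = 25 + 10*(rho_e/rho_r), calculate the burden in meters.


3.0511 m

First, compute k:
rho_e / rho_r = 0.97 / 2.76 = 0.3514492754
k = 25 + 10 * 0.3514492754 = 28.51449275
Then, compute burden:
B = k * D / 1000 = 28.51449275 * 107 / 1000
= 3051.050725 / 1000
= 3.0511 m


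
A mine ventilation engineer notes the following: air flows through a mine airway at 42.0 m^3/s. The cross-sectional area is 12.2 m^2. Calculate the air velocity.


Velocity = flow rate / cross-sectional area
= 42.0 / 12.2
= 3.4426 m/s

3.4426 m/s


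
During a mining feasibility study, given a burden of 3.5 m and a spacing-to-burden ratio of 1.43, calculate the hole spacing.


Spacing = burden * ratio
= 3.5 * 1.43
= 5.005 m

5.005 m


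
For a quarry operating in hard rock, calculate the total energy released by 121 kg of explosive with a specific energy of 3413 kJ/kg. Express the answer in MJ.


Energy = mass * specific_energy / 1000
= 121 * 3413 / 1000
= 412973 / 1000
= 412.973 MJ

412.973 MJ


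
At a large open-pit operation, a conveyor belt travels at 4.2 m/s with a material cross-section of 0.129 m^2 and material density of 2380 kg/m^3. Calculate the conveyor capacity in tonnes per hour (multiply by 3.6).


Volumetric flow = speed * area
= 4.2 * 0.129 = 0.5418 m^3/s
Mass flow = volumetric * density
= 0.5418 * 2380 = 1289.484 kg/s
Convert to t/h: multiply by 3.6
Capacity = 1289.484 * 3.6
= 4642.1424 t/h

4642.1424 t/h


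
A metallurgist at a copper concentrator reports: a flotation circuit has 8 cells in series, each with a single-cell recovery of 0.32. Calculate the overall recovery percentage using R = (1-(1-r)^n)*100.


95.4284%

Complement of single-cell recovery:
1 - r = 1 - 0.32 = 0.68
Raise to power n:
(1 - r)^8 = 0.68^8 = 0.04571632397
Overall recovery:
R = (1 - 0.04571632397) * 100
= 95.4284%


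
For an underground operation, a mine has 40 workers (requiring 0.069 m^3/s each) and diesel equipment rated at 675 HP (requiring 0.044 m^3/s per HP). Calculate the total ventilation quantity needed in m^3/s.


32.46 m^3/s

Airflow for workers:
Q_people = 40 * 0.069 = 2.76 m^3/s
Airflow for diesel equipment:
Q_diesel = 675 * 0.044 = 29.7 m^3/s
Total ventilation:
Q_total = 2.76 + 29.7
= 32.46 m^3/s


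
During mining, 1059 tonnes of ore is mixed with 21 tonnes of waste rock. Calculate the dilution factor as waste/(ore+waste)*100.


1.9444%

Total material = ore + waste
= 1059 + 21 = 1080 tonnes
Dilution = waste / total * 100
= 21 / 1080 * 100
= 0.01944444444 * 100
= 1.9444%


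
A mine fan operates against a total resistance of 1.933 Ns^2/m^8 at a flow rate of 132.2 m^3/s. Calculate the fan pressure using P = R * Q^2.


33782.7317 Pa

Compute Q^2:
Q^2 = 132.2^2 = 17476.84
Compute pressure:
P = R * Q^2 = 1.933 * 17476.84
= 33782.7317 Pa


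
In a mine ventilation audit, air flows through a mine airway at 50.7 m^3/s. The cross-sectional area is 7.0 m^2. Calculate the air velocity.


Velocity = flow rate / cross-sectional area
= 50.7 / 7.0
= 7.2429 m/s

7.2429 m/s


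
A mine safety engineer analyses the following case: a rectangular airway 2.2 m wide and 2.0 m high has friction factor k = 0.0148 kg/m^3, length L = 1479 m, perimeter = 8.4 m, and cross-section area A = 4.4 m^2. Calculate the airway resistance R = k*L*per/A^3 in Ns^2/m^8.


Compute the numerator:
k * L * per = 0.0148 * 1479 * 8.4
= 183.86928
Compute the denominator:
A^3 = 4.4^3 = 85.184
Resistance:
R = 183.86928 / 85.184
= 2.1585 Ns^2/m^8

2.1585 Ns^2/m^8


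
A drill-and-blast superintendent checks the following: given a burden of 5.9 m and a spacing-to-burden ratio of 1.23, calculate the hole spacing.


Spacing = burden * ratio
= 5.9 * 1.23
= 7.257 m

7.257 m


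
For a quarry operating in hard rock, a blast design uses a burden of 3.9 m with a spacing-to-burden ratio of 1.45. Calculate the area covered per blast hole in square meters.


First, find the spacing:
Spacing = burden * ratio = 3.9 * 1.45
= 5.655 m
Then, calculate the area:
Area = burden * spacing = 3.9 * 5.655
= 22.0545 m^2

22.0545 m^2


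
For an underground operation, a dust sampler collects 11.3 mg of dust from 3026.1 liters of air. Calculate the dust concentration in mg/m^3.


3.7342 mg/m^3

Convert liters to m^3: 1 m^3 = 1000 L
Concentration = mass / volume * 1000
= 11.3 / 3026.1 * 1000
= 0.003734179307 * 1000
= 3.7342 mg/m^3


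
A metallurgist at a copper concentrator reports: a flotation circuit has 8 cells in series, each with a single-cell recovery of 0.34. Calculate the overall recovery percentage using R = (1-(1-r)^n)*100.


Complement of single-cell recovery:
1 - r = 1 - 0.34 = 0.66
Raise to power n:
(1 - r)^8 = 0.66^8 = 0.03600406063
Overall recovery:
R = (1 - 0.03600406063) * 100
= 96.3996%

96.3996%


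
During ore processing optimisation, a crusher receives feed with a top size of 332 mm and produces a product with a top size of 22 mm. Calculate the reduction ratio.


15.0909

Reduction ratio = feed size / product size
= 332 / 22
= 15.0909


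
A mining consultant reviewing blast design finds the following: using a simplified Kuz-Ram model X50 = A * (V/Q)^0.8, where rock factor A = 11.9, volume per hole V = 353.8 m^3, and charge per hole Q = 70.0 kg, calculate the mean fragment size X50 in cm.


43.4986 cm

Compute V/Q:
V/Q = 353.8 / 70.0 = 5.054285714
Raise to the power 0.8:
(V/Q)^0.8 = 5.054285714^0.8 = 3.655340437
Multiply by A:
X50 = 11.9 * 3.655340437
= 43.4986 cm


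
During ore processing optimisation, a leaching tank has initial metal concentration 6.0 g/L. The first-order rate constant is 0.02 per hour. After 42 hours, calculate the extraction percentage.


56.8289%

Compute the exponent:
-k * t = -0.02 * 42 = -0.84
Remaining concentration:
C = 6.0 * exp(-0.84)
= 6.0 * 0.4317105234
= 2.590263141 g/L
Extracted = 6.0 - 2.590263141 = 3.409736859 g/L
Extraction % = 3.409736859 / 6.0 * 100
= 56.8289%


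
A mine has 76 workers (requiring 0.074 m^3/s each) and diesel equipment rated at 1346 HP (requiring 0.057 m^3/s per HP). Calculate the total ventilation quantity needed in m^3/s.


82.346 m^3/s

Airflow for workers:
Q_people = 76 * 0.074 = 5.624 m^3/s
Airflow for diesel equipment:
Q_diesel = 1346 * 0.057 = 76.722 m^3/s
Total ventilation:
Q_total = 5.624 + 76.722
= 82.346 m^3/s


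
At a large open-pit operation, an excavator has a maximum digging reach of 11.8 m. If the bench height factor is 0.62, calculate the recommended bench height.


7.316 m

Bench height = reach * factor
= 11.8 * 0.62
= 7.316 m


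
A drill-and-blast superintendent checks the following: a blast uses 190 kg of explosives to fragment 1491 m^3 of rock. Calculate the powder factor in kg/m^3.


0.1274 kg/m^3

Powder factor = explosive mass / rock volume
= 190 / 1491
= 0.1274 kg/m^3


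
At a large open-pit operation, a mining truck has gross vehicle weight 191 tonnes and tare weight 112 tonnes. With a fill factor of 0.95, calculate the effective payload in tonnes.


Maximum payload = gross - tare
= 191 - 112 = 79 tonnes
Effective payload = max payload * fill factor
= 79 * 0.95
= 75.05 tonnes

75.05 tonnes


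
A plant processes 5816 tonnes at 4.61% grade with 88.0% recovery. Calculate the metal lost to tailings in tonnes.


Total metal in feed:
= 5816 * 4.61 / 100 = 268.1176 tonnes
Metal recovered:
= 268.1176 * 88.0 / 100 = 235.943488 tonnes
Metal lost to tailings:
= 268.1176 - 235.943488
= 32.1741 tonnes

32.1741 tonnes


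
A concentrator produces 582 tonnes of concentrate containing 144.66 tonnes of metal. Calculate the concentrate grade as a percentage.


Grade = (metal in concentrate / concentrate mass) * 100
= (144.66 / 582) * 100
= 0.248556701 * 100
= 24.8557%

24.8557%


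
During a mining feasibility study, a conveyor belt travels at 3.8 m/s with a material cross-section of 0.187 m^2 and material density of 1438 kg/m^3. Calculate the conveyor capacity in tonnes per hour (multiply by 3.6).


Volumetric flow = speed * area
= 3.8 * 0.187 = 0.7106 m^3/s
Mass flow = volumetric * density
= 0.7106 * 1438 = 1021.8428 kg/s
Convert to t/h: multiply by 3.6
Capacity = 1021.8428 * 3.6
= 3678.6341 t/h

3678.6341 t/h


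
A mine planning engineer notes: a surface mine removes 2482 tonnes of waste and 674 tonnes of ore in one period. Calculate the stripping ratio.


3.6825

Stripping ratio = waste tonnage / ore tonnage
= 2482 / 674
= 3.6825


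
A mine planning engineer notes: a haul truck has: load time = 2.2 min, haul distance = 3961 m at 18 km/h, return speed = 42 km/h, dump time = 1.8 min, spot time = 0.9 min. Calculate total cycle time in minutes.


Convert haul speed to m/min: 18 * 1000/60 = 300 m/min
Haul time = 3961 / 300 = 13.20333333 min
Convert return speed to m/min: 42 * 1000/60 = 700 m/min
Return time = 3961 / 700 = 5.658571429 min
Total cycle time:
= 2.2 + 13.20333333 + 1.8 + 5.658571429 + 0.9
= 23.7619 min

23.7619 min


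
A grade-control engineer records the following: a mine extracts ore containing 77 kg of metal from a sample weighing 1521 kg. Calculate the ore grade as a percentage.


Ore grade = (metal mass / ore mass) * 100
= (77 / 1521) * 100
= 0.05062458909 * 100
= 5.0625%

5.0625%


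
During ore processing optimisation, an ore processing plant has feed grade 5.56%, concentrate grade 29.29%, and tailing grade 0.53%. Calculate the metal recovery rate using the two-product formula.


Using the two-product formula:
R = 100 * c * (f - t) / (f * (c - t))
Numerator = 100 * 29.29 * (5.56 - 0.53)
= 100 * 29.29 * 5.03
= 14732.87
Denominator = 5.56 * (29.29 - 0.53)
= 5.56 * 28.76
= 159.9056
R = 14732.87 / 159.9056
= 92.1348%

92.1348%


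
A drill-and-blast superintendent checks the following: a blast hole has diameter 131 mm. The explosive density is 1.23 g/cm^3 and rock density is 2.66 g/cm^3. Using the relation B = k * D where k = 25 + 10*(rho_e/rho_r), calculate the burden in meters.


3.8808 m

First, compute k:
rho_e / rho_r = 1.23 / 2.66 = 0.462406015
k = 25 + 10 * 0.462406015 = 29.62406015
Then, compute burden:
B = k * D / 1000 = 29.62406015 * 131 / 1000
= 3880.75188 / 1000
= 3.8808 m


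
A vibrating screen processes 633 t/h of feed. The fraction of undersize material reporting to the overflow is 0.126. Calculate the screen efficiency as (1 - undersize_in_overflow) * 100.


Screen efficiency = (1 - fraction of undersize in overflow) * 100
= (1 - 0.126) * 100
= 0.874 * 100
= 87.4%

87.4%


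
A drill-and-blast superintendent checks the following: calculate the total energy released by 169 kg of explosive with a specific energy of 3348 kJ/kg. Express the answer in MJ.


Energy = mass * specific_energy / 1000
= 169 * 3348 / 1000
= 565812 / 1000
= 565.812 MJ

565.812 MJ


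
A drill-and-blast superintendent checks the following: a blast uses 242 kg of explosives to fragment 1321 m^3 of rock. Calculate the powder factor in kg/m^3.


0.1832 kg/m^3

Powder factor = explosive mass / rock volume
= 242 / 1321
= 0.1832 kg/m^3


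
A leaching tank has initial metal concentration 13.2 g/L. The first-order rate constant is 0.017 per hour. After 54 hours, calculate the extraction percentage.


60.0683%

Compute the exponent:
-k * t = -0.017 * 54 = -0.918
Remaining concentration:
C = 13.2 * exp(-0.918)
= 13.2 * 0.3993168767
= 5.270982773 g/L
Extracted = 13.2 - 5.270982773 = 7.929017227 g/L
Extraction % = 7.929017227 / 13.2 * 100
= 60.0683%


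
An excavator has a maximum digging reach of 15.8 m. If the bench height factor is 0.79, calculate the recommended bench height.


Bench height = reach * factor
= 15.8 * 0.79
= 12.482 m

12.482 m


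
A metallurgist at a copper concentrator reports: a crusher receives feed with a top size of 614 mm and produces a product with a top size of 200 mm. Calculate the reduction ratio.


3.07

Reduction ratio = feed size / product size
= 614 / 200
= 3.07


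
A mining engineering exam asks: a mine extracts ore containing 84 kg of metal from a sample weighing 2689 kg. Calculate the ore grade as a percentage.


3.1238%

Ore grade = (metal mass / ore mass) * 100
= (84 / 2689) * 100
= 0.03123837858 * 100
= 3.1238%


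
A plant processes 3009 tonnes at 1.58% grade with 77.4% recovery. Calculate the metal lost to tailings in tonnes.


10.7445 tonnes

Total metal in feed:
= 3009 * 1.58 / 100 = 47.5422 tonnes
Metal recovered:
= 47.5422 * 77.4 / 100 = 36.7976628 tonnes
Metal lost to tailings:
= 47.5422 - 36.7976628
= 10.7445 tonnes


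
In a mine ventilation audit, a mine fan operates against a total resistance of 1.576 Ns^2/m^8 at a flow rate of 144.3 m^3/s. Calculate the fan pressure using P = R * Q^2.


Compute Q^2:
Q^2 = 144.3^2 = 20822.49
Compute pressure:
P = R * Q^2 = 1.576 * 20822.49
= 32816.2442 Pa

32816.2442 Pa


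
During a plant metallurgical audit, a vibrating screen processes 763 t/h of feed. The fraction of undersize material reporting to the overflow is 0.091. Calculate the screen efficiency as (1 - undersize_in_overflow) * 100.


90.9%

Screen efficiency = (1 - fraction of undersize in overflow) * 100
= (1 - 0.091) * 100
= 0.909 * 100
= 90.9%


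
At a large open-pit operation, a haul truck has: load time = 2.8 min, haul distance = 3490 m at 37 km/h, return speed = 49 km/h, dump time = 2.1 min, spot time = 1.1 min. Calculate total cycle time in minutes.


15.9329 min

Convert haul speed to m/min: 37 * 1000/60 = 616.6666667 m/min
Haul time = 3490 / 616.6666667 = 5.659459459 min
Convert return speed to m/min: 49 * 1000/60 = 816.6666667 m/min
Return time = 3490 / 816.6666667 = 4.273469388 min
Total cycle time:
= 2.8 + 5.659459459 + 2.1 + 4.273469388 + 1.1
= 15.9329 min


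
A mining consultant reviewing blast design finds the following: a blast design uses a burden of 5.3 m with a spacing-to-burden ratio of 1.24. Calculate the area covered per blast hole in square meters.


First, find the spacing:
Spacing = burden * ratio = 5.3 * 1.24
= 6.572 m
Then, calculate the area:
Area = burden * spacing = 5.3 * 6.572
= 34.8316 m^2

34.8316 m^2


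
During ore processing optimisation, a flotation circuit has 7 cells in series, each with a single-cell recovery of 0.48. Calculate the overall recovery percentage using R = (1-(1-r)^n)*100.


Complement of single-cell recovery:
1 - r = 1 - 0.48 = 0.52
Raise to power n:
(1 - r)^7 = 0.52^7 = 0.01028071703
Overall recovery:
R = (1 - 0.01028071703) * 100
= 98.9719%

98.9719%


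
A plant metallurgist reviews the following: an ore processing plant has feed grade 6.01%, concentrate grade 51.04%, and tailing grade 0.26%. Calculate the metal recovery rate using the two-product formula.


96.1637%

Using the two-product formula:
R = 100 * c * (f - t) / (f * (c - t))
Numerator = 100 * 51.04 * (6.01 - 0.26)
= 100 * 51.04 * 5.75
= 29348.0
Denominator = 6.01 * (51.04 - 0.26)
= 6.01 * 50.78
= 305.1878
R = 29348.0 / 305.1878
= 96.1637%


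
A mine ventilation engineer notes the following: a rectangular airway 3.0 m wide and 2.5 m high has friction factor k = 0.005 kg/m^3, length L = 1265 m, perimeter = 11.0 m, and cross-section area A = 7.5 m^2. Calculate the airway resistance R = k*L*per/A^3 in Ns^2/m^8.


Compute the numerator:
k * L * per = 0.005 * 1265 * 11.0
= 69.575
Compute the denominator:
A^3 = 7.5^3 = 421.875
Resistance:
R = 69.575 / 421.875
= 0.1649 Ns^2/m^8

0.1649 Ns^2/m^8


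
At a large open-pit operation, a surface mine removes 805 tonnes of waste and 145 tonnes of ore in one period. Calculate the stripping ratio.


Stripping ratio = waste tonnage / ore tonnage
= 805 / 145
= 5.5517

5.5517


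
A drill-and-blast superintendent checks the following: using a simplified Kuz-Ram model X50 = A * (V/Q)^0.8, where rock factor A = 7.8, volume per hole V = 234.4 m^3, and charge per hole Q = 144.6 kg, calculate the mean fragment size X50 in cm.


11.4796 cm

Compute V/Q:
V/Q = 234.4 / 144.6 = 1.621023513
Raise to the power 0.8:
(V/Q)^0.8 = 1.621023513^0.8 = 1.471741213
Multiply by A:
X50 = 7.8 * 1.471741213
= 11.4796 cm


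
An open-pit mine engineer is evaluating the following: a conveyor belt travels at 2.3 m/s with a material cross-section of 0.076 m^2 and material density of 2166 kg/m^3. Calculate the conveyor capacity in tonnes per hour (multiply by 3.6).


1363.0205 t/h

Volumetric flow = speed * area
= 2.3 * 0.076 = 0.1748 m^3/s
Mass flow = volumetric * density
= 0.1748 * 2166 = 378.6168 kg/s
Convert to t/h: multiply by 3.6
Capacity = 378.6168 * 3.6
= 1363.0205 t/h


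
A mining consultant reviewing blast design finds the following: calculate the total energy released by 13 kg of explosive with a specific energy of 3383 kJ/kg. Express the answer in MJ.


Energy = mass * specific_energy / 1000
= 13 * 3383 / 1000
= 43979 / 1000
= 43.979 MJ

43.979 MJ


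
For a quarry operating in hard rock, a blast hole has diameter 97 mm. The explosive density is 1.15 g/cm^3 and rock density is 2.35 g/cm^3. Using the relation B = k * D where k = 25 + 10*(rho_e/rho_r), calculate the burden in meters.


First, compute k:
rho_e / rho_r = 1.15 / 2.35 = 0.4893617021
k = 25 + 10 * 0.4893617021 = 29.89361702
Then, compute burden:
B = k * D / 1000 = 29.89361702 * 97 / 1000
= 2899.680851 / 1000
= 2.8997 m

2.8997 m


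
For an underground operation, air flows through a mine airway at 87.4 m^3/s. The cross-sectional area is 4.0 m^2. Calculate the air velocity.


Velocity = flow rate / cross-sectional area
= 87.4 / 4.0
= 21.85 m/s

21.85 m/s


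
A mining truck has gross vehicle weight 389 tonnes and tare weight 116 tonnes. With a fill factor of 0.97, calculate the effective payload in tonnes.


264.81 tonnes

Maximum payload = gross - tare
= 389 - 116 = 273 tonnes
Effective payload = max payload * fill factor
= 273 * 0.97
= 264.81 tonnes


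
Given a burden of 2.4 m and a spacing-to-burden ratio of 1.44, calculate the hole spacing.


Spacing = burden * ratio
= 2.4 * 1.44
= 3.456 m

3.456 m


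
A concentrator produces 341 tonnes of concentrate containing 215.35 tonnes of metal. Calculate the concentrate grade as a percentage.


63.1525%

Grade = (metal in concentrate / concentrate mass) * 100
= (215.35 / 341) * 100
= 0.6315249267 * 100
= 63.1525%


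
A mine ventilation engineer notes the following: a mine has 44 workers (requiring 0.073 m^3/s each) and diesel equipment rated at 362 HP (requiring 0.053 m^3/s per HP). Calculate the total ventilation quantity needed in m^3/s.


22.398 m^3/s

Airflow for workers:
Q_people = 44 * 0.073 = 3.212 m^3/s
Airflow for diesel equipment:
Q_diesel = 362 * 0.053 = 19.186 m^3/s
Total ventilation:
Q_total = 3.212 + 19.186
= 22.398 m^3/s


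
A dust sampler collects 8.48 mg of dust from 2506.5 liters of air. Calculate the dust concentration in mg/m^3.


Convert liters to m^3: 1 m^3 = 1000 L
Concentration = mass / volume * 1000
= 8.48 / 2506.5 * 1000
= 0.00338320367 * 1000
= 3.3832 mg/m^3

3.3832 mg/m^3


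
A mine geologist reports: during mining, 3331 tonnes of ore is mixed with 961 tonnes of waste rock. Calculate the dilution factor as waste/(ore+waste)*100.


22.3905%

Total material = ore + waste
= 3331 + 961 = 4292 tonnes
Dilution = waste / total * 100
= 961 / 4292 * 100
= 0.2239049394 * 100
= 22.3905%


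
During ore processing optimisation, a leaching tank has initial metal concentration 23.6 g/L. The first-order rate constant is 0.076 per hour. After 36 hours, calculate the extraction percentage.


Compute the exponent:
-k * t = -0.076 * 36 = -2.736
Remaining concentration:
C = 23.6 * exp(-2.736)
= 23.6 * 0.06482914553
= 1.529967835 g/L
Extracted = 23.6 - 1.529967835 = 22.07003217 g/L
Extraction % = 22.07003217 / 23.6 * 100
= 93.5171%

93.5171%


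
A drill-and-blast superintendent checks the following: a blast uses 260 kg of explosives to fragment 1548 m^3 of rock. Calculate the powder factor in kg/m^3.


0.168 kg/m^3

Powder factor = explosive mass / rock volume
= 260 / 1548
= 0.168 kg/m^3


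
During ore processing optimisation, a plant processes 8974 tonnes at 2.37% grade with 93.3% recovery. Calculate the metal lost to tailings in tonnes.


14.2498 tonnes

Total metal in feed:
= 8974 * 2.37 / 100 = 212.6838 tonnes
Metal recovered:
= 212.6838 * 93.3 / 100 = 198.4339854 tonnes
Metal lost to tailings:
= 212.6838 - 198.4339854
= 14.2498 tonnes


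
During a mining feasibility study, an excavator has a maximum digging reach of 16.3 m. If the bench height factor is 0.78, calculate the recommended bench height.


12.714 m

Bench height = reach * factor
= 16.3 * 0.78
= 12.714 m


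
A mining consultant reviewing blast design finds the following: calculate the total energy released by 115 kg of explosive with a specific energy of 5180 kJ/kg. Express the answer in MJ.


Energy = mass * specific_energy / 1000
= 115 * 5180 / 1000
= 595700 / 1000
= 595.7 MJ

595.7 MJ


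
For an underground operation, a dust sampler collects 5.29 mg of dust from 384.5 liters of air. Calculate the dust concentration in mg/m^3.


Convert liters to m^3: 1 m^3 = 1000 L
Concentration = mass / volume * 1000
= 5.29 / 384.5 * 1000
= 0.01375812744 * 1000
= 13.7581 mg/m^3

13.7581 mg/m^3


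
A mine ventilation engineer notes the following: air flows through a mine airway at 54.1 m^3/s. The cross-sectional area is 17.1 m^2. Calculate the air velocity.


Velocity = flow rate / cross-sectional area
= 54.1 / 17.1
= 3.1637 m/s

3.1637 m/s


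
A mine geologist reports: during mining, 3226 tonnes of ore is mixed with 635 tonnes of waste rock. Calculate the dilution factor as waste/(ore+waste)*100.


16.4465%

Total material = ore + waste
= 3226 + 635 = 3861 tonnes
Dilution = waste / total * 100
= 635 / 3861 * 100
= 0.1644651645 * 100
= 16.4465%


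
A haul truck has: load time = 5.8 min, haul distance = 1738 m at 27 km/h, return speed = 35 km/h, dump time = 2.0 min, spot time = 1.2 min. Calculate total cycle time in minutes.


Convert haul speed to m/min: 27 * 1000/60 = 450 m/min
Haul time = 1738 / 450 = 3.862222222 min
Convert return speed to m/min: 35 * 1000/60 = 583.3333333 m/min
Return time = 1738 / 583.3333333 = 2.979428571 min
Total cycle time:
= 5.8 + 3.862222222 + 2.0 + 2.979428571 + 1.2
= 15.8417 min

15.8417 min


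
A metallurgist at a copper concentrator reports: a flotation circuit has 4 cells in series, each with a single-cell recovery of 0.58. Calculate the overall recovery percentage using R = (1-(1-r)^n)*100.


Complement of single-cell recovery:
1 - r = 1 - 0.58 = 0.42
Raise to power n:
(1 - r)^4 = 0.42^4 = 0.03111696
Overall recovery:
R = (1 - 0.03111696) * 100
= 96.8883%

96.8883%


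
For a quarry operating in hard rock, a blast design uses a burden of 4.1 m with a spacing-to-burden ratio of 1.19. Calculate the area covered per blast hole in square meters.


First, find the spacing:
Spacing = burden * ratio = 4.1 * 1.19
= 4.879 m
Then, calculate the area:
Area = burden * spacing = 4.1 * 4.879
= 20.0039 m^2

20.0039 m^2


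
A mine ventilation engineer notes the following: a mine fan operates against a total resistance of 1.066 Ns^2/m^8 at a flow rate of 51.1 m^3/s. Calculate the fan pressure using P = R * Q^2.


2783.5499 Pa

Compute Q^2:
Q^2 = 51.1^2 = 2611.21
Compute pressure:
P = R * Q^2 = 1.066 * 2611.21
= 2783.5499 Pa


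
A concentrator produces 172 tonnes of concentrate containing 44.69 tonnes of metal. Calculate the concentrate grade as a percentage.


25.9826%

Grade = (metal in concentrate / concentrate mass) * 100
= (44.69 / 172) * 100
= 0.2598255814 * 100
= 25.9826%


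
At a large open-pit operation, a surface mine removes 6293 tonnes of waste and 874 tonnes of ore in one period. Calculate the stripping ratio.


7.2002

Stripping ratio = waste tonnage / ore tonnage
= 6293 / 874
= 7.2002


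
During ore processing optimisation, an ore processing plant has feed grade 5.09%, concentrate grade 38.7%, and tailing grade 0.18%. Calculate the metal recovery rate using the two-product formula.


96.9144%

Using the two-product formula:
R = 100 * c * (f - t) / (f * (c - t))
Numerator = 100 * 38.7 * (5.09 - 0.18)
= 100 * 38.7 * 4.91
= 19001.7
Denominator = 5.09 * (38.7 - 0.18)
= 5.09 * 38.52
= 196.0668
R = 19001.7 / 196.0668
= 96.9144%


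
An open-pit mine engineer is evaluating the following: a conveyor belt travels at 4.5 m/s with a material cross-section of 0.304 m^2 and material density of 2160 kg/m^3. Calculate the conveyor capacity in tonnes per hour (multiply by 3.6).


Volumetric flow = speed * area
= 4.5 * 0.304 = 1.368 m^3/s
Mass flow = volumetric * density
= 1.368 * 2160 = 2954.88 kg/s
Convert to t/h: multiply by 3.6
Capacity = 2954.88 * 3.6
= 10637.568 t/h

10637.568 t/h


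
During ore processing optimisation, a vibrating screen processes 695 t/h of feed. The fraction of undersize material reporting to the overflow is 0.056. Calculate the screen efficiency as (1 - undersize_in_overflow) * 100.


Screen efficiency = (1 - fraction of undersize in overflow) * 100
= (1 - 0.056) * 100
= 0.944 * 100
= 94.4%

94.4%


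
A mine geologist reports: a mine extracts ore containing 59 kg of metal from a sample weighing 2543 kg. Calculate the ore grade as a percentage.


2.3201%

Ore grade = (metal mass / ore mass) * 100
= (59 / 2543) * 100
= 0.02320094377 * 100
= 2.3201%


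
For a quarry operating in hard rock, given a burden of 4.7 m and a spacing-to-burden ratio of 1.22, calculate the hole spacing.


Spacing = burden * ratio
= 4.7 * 1.22
= 5.734 m

5.734 m


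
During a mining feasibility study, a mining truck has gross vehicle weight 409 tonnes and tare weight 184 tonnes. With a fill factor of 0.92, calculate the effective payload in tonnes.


207.0 tonnes

Maximum payload = gross - tare
= 409 - 184 = 225 tonnes
Effective payload = max payload * fill factor
= 225 * 0.92
= 207.0 tonnes


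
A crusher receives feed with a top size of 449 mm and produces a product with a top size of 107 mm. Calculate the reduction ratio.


Reduction ratio = feed size / product size
= 449 / 107
= 4.1963

4.1963


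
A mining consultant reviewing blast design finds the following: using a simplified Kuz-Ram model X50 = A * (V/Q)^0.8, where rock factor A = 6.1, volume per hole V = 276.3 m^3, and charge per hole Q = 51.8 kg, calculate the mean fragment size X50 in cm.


23.2793 cm

Compute V/Q:
V/Q = 276.3 / 51.8 = 5.333976834
Raise to the power 0.8:
(V/Q)^0.8 = 5.333976834^0.8 = 3.816285877
Multiply by A:
X50 = 6.1 * 3.816285877
= 23.2793 cm


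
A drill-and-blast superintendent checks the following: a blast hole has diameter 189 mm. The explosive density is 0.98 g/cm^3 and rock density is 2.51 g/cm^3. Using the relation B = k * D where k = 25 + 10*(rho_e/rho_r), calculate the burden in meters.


5.4629 m

First, compute k:
rho_e / rho_r = 0.98 / 2.51 = 0.390438247
k = 25 + 10 * 0.390438247 = 28.90438247
Then, compute burden:
B = k * D / 1000 = 28.90438247 * 189 / 1000
= 5462.928287 / 1000
= 5.4629 m


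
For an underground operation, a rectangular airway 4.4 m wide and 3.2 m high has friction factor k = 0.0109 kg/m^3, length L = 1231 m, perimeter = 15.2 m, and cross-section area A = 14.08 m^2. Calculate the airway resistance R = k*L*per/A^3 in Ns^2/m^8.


0.0731 Ns^2/m^8

Compute the numerator:
k * L * per = 0.0109 * 1231 * 15.2
= 203.95208
Compute the denominator:
A^3 = 14.08^3 = 2791.309312
Resistance:
R = 203.95208 / 2791.309312
= 0.0731 Ns^2/m^8


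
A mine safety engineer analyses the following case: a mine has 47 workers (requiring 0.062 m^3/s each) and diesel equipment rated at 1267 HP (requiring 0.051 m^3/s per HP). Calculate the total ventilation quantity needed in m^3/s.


67.531 m^3/s

Airflow for workers:
Q_people = 47 * 0.062 = 2.914 m^3/s
Airflow for diesel equipment:
Q_diesel = 1267 * 0.051 = 64.617 m^3/s
Total ventilation:
Q_total = 2.914 + 64.617
= 67.531 m^3/s


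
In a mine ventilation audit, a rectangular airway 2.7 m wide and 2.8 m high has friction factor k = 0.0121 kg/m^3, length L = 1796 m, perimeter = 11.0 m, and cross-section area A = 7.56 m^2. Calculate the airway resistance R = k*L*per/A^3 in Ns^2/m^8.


0.5532 Ns^2/m^8

Compute the numerator:
k * L * per = 0.0121 * 1796 * 11.0
= 239.0476
Compute the denominator:
A^3 = 7.56^3 = 432.081216
Resistance:
R = 239.0476 / 432.081216
= 0.5532 Ns^2/m^8


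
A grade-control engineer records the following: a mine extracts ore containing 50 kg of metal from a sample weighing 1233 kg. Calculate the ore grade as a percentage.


4.0552%

Ore grade = (metal mass / ore mass) * 100
= (50 / 1233) * 100
= 0.04055150041 * 100
= 4.0552%


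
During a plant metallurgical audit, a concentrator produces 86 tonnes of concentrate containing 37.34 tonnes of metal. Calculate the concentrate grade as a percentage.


Grade = (metal in concentrate / concentrate mass) * 100
= (37.34 / 86) * 100
= 0.4341860465 * 100
= 43.4186%

43.4186%


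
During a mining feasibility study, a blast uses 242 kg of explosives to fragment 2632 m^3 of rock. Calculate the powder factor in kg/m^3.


0.0919 kg/m^3

Powder factor = explosive mass / rock volume
= 242 / 2632
= 0.0919 kg/m^3


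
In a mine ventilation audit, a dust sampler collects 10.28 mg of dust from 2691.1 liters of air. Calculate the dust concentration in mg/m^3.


Convert liters to m^3: 1 m^3 = 1000 L
Concentration = mass / volume * 1000
= 10.28 / 2691.1 * 1000
= 0.003819999257 * 1000
= 3.82 mg/m^3

3.82 mg/m^3


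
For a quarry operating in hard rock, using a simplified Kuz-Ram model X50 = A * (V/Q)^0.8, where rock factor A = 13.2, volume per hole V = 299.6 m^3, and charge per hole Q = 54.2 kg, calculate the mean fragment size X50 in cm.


Compute V/Q:
V/Q = 299.6 / 54.2 = 5.527675277
Raise to the power 0.8:
(V/Q)^0.8 = 5.527675277^0.8 = 3.926756922
Multiply by A:
X50 = 13.2 * 3.926756922
= 51.8332 cm

51.8332 cm


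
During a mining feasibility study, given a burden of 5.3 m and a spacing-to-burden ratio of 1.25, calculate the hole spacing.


Spacing = burden * ratio
= 5.3 * 1.25
= 6.625 m

6.625 m


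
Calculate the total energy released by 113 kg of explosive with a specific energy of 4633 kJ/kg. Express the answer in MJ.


Energy = mass * specific_energy / 1000
= 113 * 4633 / 1000
= 523529 / 1000
= 523.529 MJ

523.529 MJ


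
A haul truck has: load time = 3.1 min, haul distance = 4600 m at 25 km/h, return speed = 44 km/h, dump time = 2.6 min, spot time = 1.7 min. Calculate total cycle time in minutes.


24.7127 min

Convert haul speed to m/min: 25 * 1000/60 = 416.6666667 m/min
Haul time = 4600 / 416.6666667 = 11.04 min
Convert return speed to m/min: 44 * 1000/60 = 733.3333333 m/min
Return time = 4600 / 733.3333333 = 6.272727273 min
Total cycle time:
= 3.1 + 11.04 + 2.6 + 6.272727273 + 1.7
= 24.7127 min


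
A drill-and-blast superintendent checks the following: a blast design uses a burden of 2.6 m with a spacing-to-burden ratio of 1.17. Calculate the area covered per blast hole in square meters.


First, find the spacing:
Spacing = burden * ratio = 2.6 * 1.17
= 3.042 m
Then, calculate the area:
Area = burden * spacing = 2.6 * 3.042
= 7.9092 m^2

7.9092 m^2


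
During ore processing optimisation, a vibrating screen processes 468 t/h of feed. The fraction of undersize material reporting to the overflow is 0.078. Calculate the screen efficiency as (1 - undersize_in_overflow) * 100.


92.2%

Screen efficiency = (1 - fraction of undersize in overflow) * 100
= (1 - 0.078) * 100
= 0.922 * 100
= 92.2%


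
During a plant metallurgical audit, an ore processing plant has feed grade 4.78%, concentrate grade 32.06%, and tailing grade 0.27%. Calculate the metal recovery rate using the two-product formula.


Using the two-product formula:
R = 100 * c * (f - t) / (f * (c - t))
Numerator = 100 * 32.06 * (4.78 - 0.27)
= 100 * 32.06 * 4.51
= 14459.06
Denominator = 4.78 * (32.06 - 0.27)
= 4.78 * 31.79
= 151.9562
R = 14459.06 / 151.9562
= 95.1528%

95.1528%


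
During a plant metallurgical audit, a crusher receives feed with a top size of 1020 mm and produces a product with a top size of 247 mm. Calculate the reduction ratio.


4.1296

Reduction ratio = feed size / product size
= 1020 / 247
= 4.1296


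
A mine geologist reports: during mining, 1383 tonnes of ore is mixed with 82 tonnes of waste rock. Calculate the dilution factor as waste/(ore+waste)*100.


Total material = ore + waste
= 1383 + 82 = 1465 tonnes
Dilution = waste / total * 100
= 82 / 1465 * 100
= 0.05597269625 * 100
= 5.5973%

5.5973%


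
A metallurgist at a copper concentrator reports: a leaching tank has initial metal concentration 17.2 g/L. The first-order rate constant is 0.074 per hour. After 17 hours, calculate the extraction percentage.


71.5778%

Compute the exponent:
-k * t = -0.074 * 17 = -1.258
Remaining concentration:
C = 17.2 * exp(-1.258)
= 17.2 * 0.2842219022
= 4.888616719 g/L
Extracted = 17.2 - 4.888616719 = 12.31138328 g/L
Extraction % = 12.31138328 / 17.2 * 100
= 71.5778%


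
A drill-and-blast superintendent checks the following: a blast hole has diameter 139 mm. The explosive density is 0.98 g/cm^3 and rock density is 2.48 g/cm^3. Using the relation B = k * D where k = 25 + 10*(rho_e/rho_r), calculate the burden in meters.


4.0243 m

First, compute k:
rho_e / rho_r = 0.98 / 2.48 = 0.3951612903
k = 25 + 10 * 0.3951612903 = 28.9516129
Then, compute burden:
B = k * D / 1000 = 28.9516129 * 139 / 1000
= 4024.274194 / 1000
= 4.0243 m


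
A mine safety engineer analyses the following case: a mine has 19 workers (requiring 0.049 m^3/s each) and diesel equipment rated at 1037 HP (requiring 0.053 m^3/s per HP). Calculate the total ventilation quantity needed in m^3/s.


Airflow for workers:
Q_people = 19 * 0.049 = 0.931 m^3/s
Airflow for diesel equipment:
Q_diesel = 1037 * 0.053 = 54.961 m^3/s
Total ventilation:
Q_total = 0.931 + 54.961
= 55.892 m^3/s

55.892 m^3/s
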